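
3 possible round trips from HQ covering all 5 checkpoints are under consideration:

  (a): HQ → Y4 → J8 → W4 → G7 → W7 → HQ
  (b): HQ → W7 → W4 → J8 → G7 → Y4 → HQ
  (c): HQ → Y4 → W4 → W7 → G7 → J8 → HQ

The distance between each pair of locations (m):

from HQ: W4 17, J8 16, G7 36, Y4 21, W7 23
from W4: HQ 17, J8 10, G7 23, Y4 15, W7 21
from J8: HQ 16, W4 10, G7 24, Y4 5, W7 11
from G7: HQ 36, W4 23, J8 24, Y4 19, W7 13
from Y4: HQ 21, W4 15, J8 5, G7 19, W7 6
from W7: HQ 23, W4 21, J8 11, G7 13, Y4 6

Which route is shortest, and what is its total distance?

95 m — (a) is the shortest.

(a): 21 + 5 + 10 + 23 + 13 + 23 = 95
(b): 23 + 21 + 10 + 24 + 19 + 21 = 118
(c): 21 + 15 + 21 + 13 + 24 + 16 = 110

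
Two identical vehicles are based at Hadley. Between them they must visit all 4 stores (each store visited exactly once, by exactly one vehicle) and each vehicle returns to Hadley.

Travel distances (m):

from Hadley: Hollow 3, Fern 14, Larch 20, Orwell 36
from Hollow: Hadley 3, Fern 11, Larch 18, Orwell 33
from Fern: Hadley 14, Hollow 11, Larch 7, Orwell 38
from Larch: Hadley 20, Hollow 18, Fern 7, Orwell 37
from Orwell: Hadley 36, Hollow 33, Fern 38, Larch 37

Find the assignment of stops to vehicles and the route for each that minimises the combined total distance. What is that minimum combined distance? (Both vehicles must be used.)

100 m — the smallest possible combined total.

Try each way of splitting the stops between the two vehicles (each non-empty) and, for each split, find the best tour for each vehicle:
  {Hollow} + {Fern, Larch, Orwell}: 6 + 94 = 100
  {Fern} + {Hollow, Larch, Orwell}: 28 + 93 = 121
  {Hollow, Fern} + {Larch, Orwell}: 28 + 93 = 121
  {Larch} + {Hollow, Fern, Orwell}: 40 + 88 = 128
  {Hollow, Larch} + {Fern, Orwell}: 41 + 88 = 129
  {Fern, Larch} + {Hollow, Orwell}: 41 + 72 = 113
  … (7 splits in total)
Best: vehicle 1 Hadley → Hollow → Hadley = 6; vehicle 2 Hadley → Fern → Larch → Orwell → Hadley = 94; combined 100.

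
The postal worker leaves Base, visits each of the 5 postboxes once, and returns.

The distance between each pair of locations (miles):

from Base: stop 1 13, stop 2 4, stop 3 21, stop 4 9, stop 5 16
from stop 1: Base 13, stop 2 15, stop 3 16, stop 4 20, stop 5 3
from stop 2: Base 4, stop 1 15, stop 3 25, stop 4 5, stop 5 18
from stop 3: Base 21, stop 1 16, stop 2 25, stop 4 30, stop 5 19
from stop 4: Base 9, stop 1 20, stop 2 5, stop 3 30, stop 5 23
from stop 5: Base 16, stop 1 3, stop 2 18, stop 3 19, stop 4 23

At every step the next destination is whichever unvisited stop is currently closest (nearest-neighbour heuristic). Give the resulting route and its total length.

At Base the remaining stops are stop 2 4, stop 4 9, stop 1 13, stop 5 16, stop 3 21; go to stop 2.
At stop 2 the remaining stops are stop 4 5, stop 1 15, stop 5 18, stop 3 25; go to stop 4.
At stop 4 the remaining stops are stop 1 20, stop 5 23, stop 3 30; go to stop 1.
At stop 1 the remaining stops are stop 5 3, stop 3 16; go to stop 5.
At stop 5 the remaining stops are stop 3 19; go to stop 3.
Return stop 3→Base: 21.
Total = 4 + 5 + 20 + 3 + 19 + 21 = 72.

Nearest-neighbour total = 72 miles; route Base → stop 2 → stop 4 → stop 1 → stop 5 → stop 3 → Base.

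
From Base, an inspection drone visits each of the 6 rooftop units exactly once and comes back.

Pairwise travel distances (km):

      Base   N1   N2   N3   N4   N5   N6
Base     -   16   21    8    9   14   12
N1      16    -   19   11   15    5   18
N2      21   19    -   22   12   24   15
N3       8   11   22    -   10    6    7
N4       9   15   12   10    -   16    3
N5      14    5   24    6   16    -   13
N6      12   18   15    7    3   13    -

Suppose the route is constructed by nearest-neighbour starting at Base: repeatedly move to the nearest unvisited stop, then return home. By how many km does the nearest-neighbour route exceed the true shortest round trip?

Base: N3=8, N4=9, N6=12, N5=14, N1=16, N2=21 ⇒ N3
N3: N5=6, N6=7, N4=10, N1=11, N2=22 ⇒ N5
N5: N1=5, N6=13, N4=16, N2=24 ⇒ N1
N1: N4=15, N6=18, N2=19 ⇒ N4
N4: N6=3, N2=12 ⇒ N6
N6: N2=15 ⇒ N2
NN route Base → N3 → N5 → N1 → N4 → N6 → N2 → Base costs 73.
Optimal: Base → N3 → N5 → N1 → N2 → N4 → N6 → Base costs 65 (by enumerating all 360 distinct tours).
Excess = 73 − 65 = 8.

The nearest-neighbour route is 8 km longer than optimal.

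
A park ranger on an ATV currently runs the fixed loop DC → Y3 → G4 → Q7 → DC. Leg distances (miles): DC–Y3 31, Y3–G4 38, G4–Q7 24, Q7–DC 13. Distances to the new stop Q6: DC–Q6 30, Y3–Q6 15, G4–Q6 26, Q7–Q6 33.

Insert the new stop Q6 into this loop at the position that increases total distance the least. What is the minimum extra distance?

Insertion cost between consecutive stops i–j is d(i,Q6) + d(Q6,j) − d(i,j):
  between DC and Y3: 30 + 15 − 31 = 14
  between Y3 and G4: 15 + 26 − 38 = 3
  between G4 and Q7: 26 + 33 − 24 = 35
  between Q7 and DC: 33 + 30 − 13 = 50
Cheapest insertion is between Y3 and G4, adding 3.
New total = 106 + 3 = 109.

Minimum extra distance: 3 miles, inserting Q6 between Y3 and G4.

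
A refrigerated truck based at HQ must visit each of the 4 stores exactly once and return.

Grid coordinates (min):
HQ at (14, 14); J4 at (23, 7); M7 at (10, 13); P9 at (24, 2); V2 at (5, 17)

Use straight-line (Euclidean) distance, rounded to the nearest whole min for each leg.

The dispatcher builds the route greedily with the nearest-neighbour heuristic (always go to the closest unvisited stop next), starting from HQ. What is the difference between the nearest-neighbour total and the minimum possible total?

HQ: M7=4, V2=9, J4=11, P9=16 ⇒ M7
M7: V2=6, J4=14, P9=18 ⇒ V2
V2: J4=21, P9=24 ⇒ J4
J4: P9=5 ⇒ P9
NN route HQ → M7 → V2 → J4 → P9 → HQ costs 52.
Optimal: HQ → J4 → P9 → M7 → V2 → HQ costs 49 (by enumerating all 12 distinct tours).
Excess = 52 − 49 = 3.

Excess over optimum: 3 min.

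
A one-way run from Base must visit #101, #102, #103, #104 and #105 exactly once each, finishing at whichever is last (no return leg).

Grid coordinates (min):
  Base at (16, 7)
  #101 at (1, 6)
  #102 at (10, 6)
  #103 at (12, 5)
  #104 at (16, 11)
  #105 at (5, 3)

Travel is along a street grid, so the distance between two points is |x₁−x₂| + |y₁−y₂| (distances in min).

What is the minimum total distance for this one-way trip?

Shortest open route: 32 min.

There are 5! = 120 possible orderings.
Base→#101→#102→#103→#104→#105: 16+9+3+10+19 = 57
Base→#101→#102→#103→#105→#104: 16+9+3+9+19 = 56
Base→#101→#102→#104→#103→#105: 16+9+11+10+9 = 55
Base→#101→#102→#104→#105→#103: 16+9+11+19+9 = 64
Base→#101→#102→#105→#103→#104: 16+9+8+9+10 = 52
Base→#101→#102→#105→#104→#103: 16+9+8+19+10 = 62
Base→#101→#103→#102→#104→#105: 16+12+3+11+19 = 61
Base→#101→#103→#102→#105→#104: 16+12+3+8+19 = 58
Base→#101→#103→#104→#102→#105: 16+12+10+11+8 = 57
Base→#101→#103→#104→#105→#102: 16+12+10+19+8 = 65
Base→#101→#103→#105→#102→#104: 16+12+9+8+11 = 56
Base→#101→#103→#105→#104→#102: 16+12+9+19+11 = 67
Base→#101→#104→#102→#103→#105: 16+20+11+3+9 = 59
Base→#101→#104→#102→#105→#103: 16+20+11+8+9 = 64
… (106 more)
Base→#104→#103→#102→#105→#101: 4+10+3+8+7 = 32  ← best
The minimum is 32.
One shortest path: Base → #104 → #103 → #102 → #105 → #101.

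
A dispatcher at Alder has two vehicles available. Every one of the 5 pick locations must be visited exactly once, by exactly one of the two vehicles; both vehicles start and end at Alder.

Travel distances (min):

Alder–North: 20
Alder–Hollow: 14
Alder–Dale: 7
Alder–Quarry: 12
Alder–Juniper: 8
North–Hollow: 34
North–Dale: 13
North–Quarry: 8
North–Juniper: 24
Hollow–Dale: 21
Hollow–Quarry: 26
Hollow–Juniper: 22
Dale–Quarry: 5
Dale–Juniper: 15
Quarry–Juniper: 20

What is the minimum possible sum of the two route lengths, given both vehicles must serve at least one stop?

Check every non-empty split of the stops between the two vehicles; for each half take its own optimal tour:
  {North} + {Hollow, Dale, Quarry, Juniper}: 40 + 68 = 108
  {Hollow} + {North, Dale, Quarry, Juniper}: 28 + 52 = 80
  {North, Hollow} + {Dale, Quarry, Juniper}: 68 + 40 = 108
  {Dale} + {North, Hollow, Quarry, Juniper}: 14 + 80 = 94
  {North, Dale} + {Hollow, Quarry, Juniper}: 40 + 68 = 108
  {Hollow, Dale} + {North, Quarry, Juniper}: 42 + 52 = 94
  … (15 splits in total)
Best: vehicle 1 Alder → Hollow → Alder = 28; vehicle 2 Alder → Dale → Quarry → North → Juniper → Alder = 52; combined 80.

80 min — the smallest possible combined total.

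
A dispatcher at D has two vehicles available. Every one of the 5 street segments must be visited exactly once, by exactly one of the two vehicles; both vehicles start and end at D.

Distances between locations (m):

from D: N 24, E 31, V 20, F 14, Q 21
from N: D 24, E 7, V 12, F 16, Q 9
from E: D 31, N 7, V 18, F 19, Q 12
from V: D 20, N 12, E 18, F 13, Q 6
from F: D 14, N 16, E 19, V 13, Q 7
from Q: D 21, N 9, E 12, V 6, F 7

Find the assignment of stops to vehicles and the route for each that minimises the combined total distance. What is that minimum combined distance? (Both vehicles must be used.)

There are 2^4 − 1 = 15 ways to divide the 5 stops into two non-empty groups. For each, the best each vehicle can do is its own shortest tour through its group:
  {N} + {E, V, F, Q}: 48 + 71 = 119
  {E} + {N, V, F, Q}: 62 + 62 = 124
  {N, E} + {V, F, Q}: 62 + 47 = 109
  {V} + {N, E, F, Q}: 40 + 64 = 104
  {N, V} + {E, F, Q}: 56 + 64 = 120
  {E, V} + {N, F, Q}: 69 + 54 = 123
  … (15 splits in total)
  {F} + {N, E, V, Q}: 28 + 69 = 97  ← best
Best: vehicle 1 D → F → D = 28; vehicle 2 D → N → E → Q → V → D = 69; combined 97.

Minimum combined distance: 97 m.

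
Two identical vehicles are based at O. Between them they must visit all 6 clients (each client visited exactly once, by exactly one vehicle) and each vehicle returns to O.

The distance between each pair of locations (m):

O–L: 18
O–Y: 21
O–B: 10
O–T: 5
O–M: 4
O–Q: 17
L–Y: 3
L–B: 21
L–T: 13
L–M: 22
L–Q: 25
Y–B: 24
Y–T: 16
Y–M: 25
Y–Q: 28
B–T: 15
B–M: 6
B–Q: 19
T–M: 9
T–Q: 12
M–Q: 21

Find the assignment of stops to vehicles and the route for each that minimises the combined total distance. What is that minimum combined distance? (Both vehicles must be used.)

86 m — the smallest possible combined total.

Check every non-empty split of the stops between the two vehicles; for each half take its own optimal tour:
  {L} + {Y, B, T, M, Q}: 36 + 78 = 114
  {Y} + {L, B, T, M, Q}: 42 + 72 = 114
  {L, Y} + {B, T, M, Q}: 42 + 46 = 88
  {B} + {L, Y, T, M, Q}: 20 + 74 = 94
  {L, B} + {Y, T, M, Q}: 49 + 74 = 123
  {Y, B} + {L, T, M, Q}: 55 + 68 = 123
  … (31 splits in total)
  {M} + {L, Y, B, T, Q}: 8 + 78 = 86  ← best
Best: vehicle 1 O → M → O = 8; vehicle 2 O → L → Y → T → Q → B → O = 78; combined 86.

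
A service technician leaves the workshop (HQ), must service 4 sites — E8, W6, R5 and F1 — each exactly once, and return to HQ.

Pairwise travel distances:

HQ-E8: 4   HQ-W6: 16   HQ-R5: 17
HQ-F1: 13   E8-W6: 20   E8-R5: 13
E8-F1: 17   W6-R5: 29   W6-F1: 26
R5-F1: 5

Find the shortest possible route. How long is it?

Shortest round trip = 64.

There are 12 distinct closed tours to check (reversals are equivalent).
HQ - E8 - W6 - R5 - F1 - HQ: 4+20+29+5+13 = 71
HQ - E8 - W6 - F1 - R5 - HQ: 4+20+26+5+17 = 72
HQ - E8 - R5 - W6 - F1 - HQ: 4+13+29+26+13 = 85
HQ - E8 - R5 - F1 - W6 - HQ: 4+13+5+26+16 = 64
HQ - E8 - F1 - W6 - R5 - HQ: 4+17+26+29+17 = 93
HQ - E8 - F1 - R5 - W6 - HQ: 4+17+5+29+16 = 71
HQ - W6 - E8 - R5 - F1 - HQ: 16+20+13+5+13 = 67
HQ - W6 - E8 - F1 - R5 - HQ: 16+20+17+5+17 = 75
HQ - W6 - R5 - E8 - F1 - HQ: 16+29+13+17+13 = 88
HQ - W6 - F1 - E8 - R5 - HQ: 16+26+17+13+17 = 89
HQ - R5 - E8 - W6 - F1 - HQ: 17+13+20+26+13 = 89
HQ - R5 - W6 - E8 - F1 - HQ: 17+29+20+17+13 = 96
The minimum is 64.
One optimal route: HQ → E8 → R5 → F1 → W6 → HQ (or its reverse).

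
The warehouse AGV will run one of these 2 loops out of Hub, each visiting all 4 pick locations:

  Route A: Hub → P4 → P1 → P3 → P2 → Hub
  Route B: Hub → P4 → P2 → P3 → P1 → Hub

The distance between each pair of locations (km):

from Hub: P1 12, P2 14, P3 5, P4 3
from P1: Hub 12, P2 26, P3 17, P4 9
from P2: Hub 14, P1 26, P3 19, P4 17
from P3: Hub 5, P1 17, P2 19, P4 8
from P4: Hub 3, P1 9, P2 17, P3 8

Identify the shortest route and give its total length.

Shortest is Route A, total 62 km.

Route A: 3 + 9 + 17 + 19 + 14 = 62
Route B: 3 + 17 + 19 + 17 + 12 = 68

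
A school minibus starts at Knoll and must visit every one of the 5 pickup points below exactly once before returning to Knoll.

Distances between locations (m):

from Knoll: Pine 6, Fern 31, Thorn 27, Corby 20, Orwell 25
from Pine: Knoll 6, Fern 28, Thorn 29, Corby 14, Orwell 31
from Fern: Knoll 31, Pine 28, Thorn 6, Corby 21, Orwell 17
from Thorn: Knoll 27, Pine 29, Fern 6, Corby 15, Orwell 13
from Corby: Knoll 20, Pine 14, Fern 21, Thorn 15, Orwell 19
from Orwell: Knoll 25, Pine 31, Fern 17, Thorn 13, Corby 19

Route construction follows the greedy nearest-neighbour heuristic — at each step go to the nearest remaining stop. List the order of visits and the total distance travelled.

From Knoll: distances to unvisited — Pine=6, Corby=20, Orwell=25, Thorn=27, Fern=31. Nearest is Pine (6).
From Pine: distances to unvisited — Corby=14, Fern=28, Thorn=29, Orwell=31. Nearest is Corby (14).
From Corby: distances to unvisited — Thorn=15, Orwell=19, Fern=21. Nearest is Thorn (15).
From Thorn: distances to unvisited — Fern=6, Orwell=13. Nearest is Fern (6).
From Fern: distances to unvisited — Orwell=17. Nearest is Orwell (17).
Return Orwell→Knoll: 25.
Total = 6 + 14 + 15 + 6 + 17 + 25 = 83.

83 m along Knoll → Pine → Corby → Thorn → Fern → Orwell → Knoll.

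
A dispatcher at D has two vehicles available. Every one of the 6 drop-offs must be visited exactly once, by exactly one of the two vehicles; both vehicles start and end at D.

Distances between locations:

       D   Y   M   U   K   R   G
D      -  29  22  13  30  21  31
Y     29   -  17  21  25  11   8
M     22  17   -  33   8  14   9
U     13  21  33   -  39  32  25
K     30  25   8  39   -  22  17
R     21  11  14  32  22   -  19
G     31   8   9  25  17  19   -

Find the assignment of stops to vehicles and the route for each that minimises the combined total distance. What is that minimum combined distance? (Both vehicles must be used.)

Minimum combined distance: 113.

Check every non-empty split of the stops between the two vehicles; for each half take its own optimal tour:
  {Y} + {M, U, K, R, G}: 58 + 98 = 156
  {M} + {Y, U, K, R, G}: 44 + 102 = 146
  {Y, M} + {U, K, R, G}: 68 + 98 = 166
  {U} + {Y, M, K, R, G}: 26 + 87 = 113
  {Y, U} + {M, K, R, G}: 63 + 87 = 150
  {M, U} + {Y, K, R, G}: 68 + 87 = 155
  … (31 splits in total)
Best: vehicle 1 D → U → D = 26; vehicle 2 D → M → K → G → Y → R → D = 87; combined 113.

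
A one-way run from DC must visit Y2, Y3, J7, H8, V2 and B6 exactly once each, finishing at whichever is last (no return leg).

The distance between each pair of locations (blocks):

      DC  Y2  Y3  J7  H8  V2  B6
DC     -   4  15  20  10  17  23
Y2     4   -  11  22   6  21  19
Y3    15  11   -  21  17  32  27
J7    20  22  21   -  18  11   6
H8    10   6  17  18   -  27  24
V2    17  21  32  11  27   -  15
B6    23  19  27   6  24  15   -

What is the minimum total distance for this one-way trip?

There are 6! = 720 possible orderings.
DC - Y2 - Y3 - J7 - H8 - V2 - B6: 4+11+21+18+27+15 = 96
DC - Y2 - Y3 - J7 - H8 - B6 - V2: 4+11+21+18+24+15 = 93
DC - Y2 - Y3 - J7 - V2 - H8 - B6: 4+11+21+11+27+24 = 98
DC - Y2 - Y3 - J7 - V2 - B6 - H8: 4+11+21+11+15+24 = 86
DC - Y2 - Y3 - J7 - B6 - H8 - V2: 4+11+21+6+24+27 = 93
DC - Y2 - Y3 - J7 - B6 - V2 - H8: 4+11+21+6+15+27 = 84
DC - Y2 - Y3 - H8 - J7 - V2 - B6: 4+11+17+18+11+15 = 76
DC - Y2 - Y3 - H8 - J7 - B6 - V2: 4+11+17+18+6+15 = 71
… (712 more)
DC - Y2 - H8 - Y3 - J7 - B6 - V2: 4+6+17+21+6+15 = 69  ← best
The minimum is 69.
One shortest path: DC → Y2 → H8 → Y3 → J7 → B6 → V2.

Minimum one-way distance = 69 blocks.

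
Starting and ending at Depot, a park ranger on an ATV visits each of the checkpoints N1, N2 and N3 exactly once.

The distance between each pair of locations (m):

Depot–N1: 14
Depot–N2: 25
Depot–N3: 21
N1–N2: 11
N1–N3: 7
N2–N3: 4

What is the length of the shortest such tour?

50 m — the shortest possible round trip.

There are 3 distinct closed tours to check (reversals are equivalent).
Depot - N1 - N2 - N3 - Depot: 14+11+4+21 = 50
Depot - N1 - N3 - N2 - Depot: 14+7+4+25 = 50
Depot - N2 - N1 - N3 - Depot: 25+11+7+21 = 64
The minimum is 50.
One optimal route: Depot → N1 → N2 → N3 → Depot (or its reverse).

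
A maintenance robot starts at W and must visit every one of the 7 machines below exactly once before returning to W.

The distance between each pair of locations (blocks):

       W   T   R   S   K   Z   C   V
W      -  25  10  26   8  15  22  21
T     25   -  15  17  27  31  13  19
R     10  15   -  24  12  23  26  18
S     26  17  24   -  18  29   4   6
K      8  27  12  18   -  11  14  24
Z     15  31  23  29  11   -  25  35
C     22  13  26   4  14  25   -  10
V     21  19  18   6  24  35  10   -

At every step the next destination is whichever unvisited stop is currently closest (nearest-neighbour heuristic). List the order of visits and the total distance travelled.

From W: distances to unvisited — K=8, R=10, Z=15, V=21, C=22, T=25, S=26. Nearest is K (8).
From K: distances to unvisited — Z=11, R=12, C=14, S=18, V=24, T=27. Nearest is Z (11).
From Z: distances to unvisited — R=23, C=25, S=29, T=31, V=35. Nearest is R (23).
From R: distances to unvisited — T=15, V=18, S=24, C=26. Nearest is T (15).
From T: distances to unvisited — C=13, S=17, V=19. Nearest is C (13).
From C: distances to unvisited — S=4, V=10. Nearest is S (4).
From S: distances to unvisited — V=6. Nearest is V (6).
Return V→W: 21.
Total = 8 + 11 + 23 + 15 + 13 + 4 + 6 + 21 = 101.

Total distance 101 blocks via the nearest-neighbour route W → K → Z → R → T → C → S → V → W.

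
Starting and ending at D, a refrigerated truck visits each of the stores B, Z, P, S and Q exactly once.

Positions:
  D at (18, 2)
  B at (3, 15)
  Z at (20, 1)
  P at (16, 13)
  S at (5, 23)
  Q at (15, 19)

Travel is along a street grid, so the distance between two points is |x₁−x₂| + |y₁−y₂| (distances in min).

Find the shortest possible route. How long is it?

D→B→Z→P→S→Q→D: 28+31+16+21+14+20 = 130
D→B→Z→P→Q→S→D: 28+31+16+7+14+34 = 130
D→B→Z→S→P→Q→D: 28+31+37+21+7+20 = 144
D→B→Z→S→Q→P→D: 28+31+37+14+7+13 = 130
D→B→Z→Q→P→S→D: 28+31+23+7+21+34 = 144
D→B→Z→Q→S→P→D: 28+31+23+14+21+13 = 130
D→B→P→Z→S→Q→D: 28+15+16+37+14+20 = 130
D→B→P→Z→Q→S→D: 28+15+16+23+14+34 = 130
D→B→P→S→Z→Q→D: 28+15+21+37+23+20 = 144
D→B→P→S→Q→Z→D: 28+15+21+14+23+3 = 104
D→B→P→Q→Z→S→D: 28+15+7+23+37+34 = 144
D→B→P→Q→S→Z→D: 28+15+7+14+37+3 = 104
D→B→S→Z→P→Q→D: 28+10+37+16+7+20 = 118
D→B→S→Z→Q→P→D: 28+10+37+23+7+13 = 118
… (46 more)
D→B→S→Q→P→Z→D: 28+10+14+7+16+3 = 78  ← best
The minimum is 78.
One optimal route: D → B → S → Q → P → Z → D (or its reverse).

78 min — the shortest possible round trip.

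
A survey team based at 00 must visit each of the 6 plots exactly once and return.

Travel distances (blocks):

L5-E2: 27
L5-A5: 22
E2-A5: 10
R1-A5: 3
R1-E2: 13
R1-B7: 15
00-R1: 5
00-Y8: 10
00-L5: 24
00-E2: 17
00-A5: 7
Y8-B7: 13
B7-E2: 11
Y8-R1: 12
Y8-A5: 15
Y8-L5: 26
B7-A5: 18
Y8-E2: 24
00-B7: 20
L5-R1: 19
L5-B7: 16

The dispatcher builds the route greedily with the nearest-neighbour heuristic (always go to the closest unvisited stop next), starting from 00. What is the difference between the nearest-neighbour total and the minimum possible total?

Excess over optimum: 11 blocks.

00: R1=5, A5=7, Y8=10, E2=17, B7=20, L5=24 ⇒ R1
R1: A5=3, Y8=12, E2=13, B7=15, L5=19 ⇒ A5
A5: E2=10, Y8=15, B7=18, L5=22 ⇒ E2
E2: B7=11, Y8=24, L5=27 ⇒ B7
B7: Y8=13, L5=16 ⇒ Y8
Y8: L5=26 ⇒ L5
NN route 00 → R1 → A5 → E2 → B7 → Y8 → L5 → 00 costs 92.
Optimal: 00 → Y8 → L5 → B7 → E2 → A5 → R1 → 00 costs 81 (by enumerating all 360 distinct tours).
Excess = 92 − 81 = 11.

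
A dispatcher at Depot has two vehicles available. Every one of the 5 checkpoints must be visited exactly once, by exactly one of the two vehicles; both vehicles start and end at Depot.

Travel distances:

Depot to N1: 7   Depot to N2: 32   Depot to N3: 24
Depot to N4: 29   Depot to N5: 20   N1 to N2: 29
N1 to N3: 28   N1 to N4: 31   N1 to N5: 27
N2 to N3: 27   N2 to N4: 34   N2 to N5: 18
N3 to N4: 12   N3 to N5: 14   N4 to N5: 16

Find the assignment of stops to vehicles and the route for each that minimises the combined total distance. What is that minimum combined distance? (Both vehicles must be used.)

Minimum combined distance: 116.

There are 2^4 − 1 = 15 ways to divide the 5 stops into two non-empty groups. For each, the best each vehicle can do is its own shortest tour through its group:
  {N1} + {N2, N3, N4, N5}: 14 + 102 = 116
  {N2} + {N1, N3, N4, N5}: 64 + 83 = 147
  {N1, N2} + {N3, N4, N5}: 68 + 72 = 140
  {N3} + {N1, N2, N4, N5}: 48 + 99 = 147
  {N1, N3} + {N2, N4, N5}: 59 + 95 = 154
  {N2, N3} + {N1, N4, N5}: 83 + 74 = 157
  … (15 splits in total)
Best: vehicle 1 Depot → N1 → Depot = 14; vehicle 2 Depot → N2 → N5 → N4 → N3 → Depot = 102; combined 116.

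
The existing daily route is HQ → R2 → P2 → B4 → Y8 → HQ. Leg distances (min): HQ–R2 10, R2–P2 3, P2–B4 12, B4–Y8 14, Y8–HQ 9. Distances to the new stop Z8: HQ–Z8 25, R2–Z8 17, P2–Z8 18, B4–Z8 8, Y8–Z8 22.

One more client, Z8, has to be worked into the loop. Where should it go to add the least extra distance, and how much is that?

Insertion cost between consecutive stops i–j is d(i,Z8) + d(Z8,j) − d(i,j):
  between HQ and R2: 25 + 17 − 10 = 32
  between R2 and P2: 17 + 18 − 3 = 32
  between P2 and B4: 18 + 8 − 12 = 14
  between B4 and Y8: 8 + 22 − 14 = 16
  between Y8 and HQ: 22 + 25 − 9 = 38
Cheapest insertion is between P2 and B4, adding 14.
New total = 48 + 14 = 62.

+14 min — insert Z8 between P2 and B4.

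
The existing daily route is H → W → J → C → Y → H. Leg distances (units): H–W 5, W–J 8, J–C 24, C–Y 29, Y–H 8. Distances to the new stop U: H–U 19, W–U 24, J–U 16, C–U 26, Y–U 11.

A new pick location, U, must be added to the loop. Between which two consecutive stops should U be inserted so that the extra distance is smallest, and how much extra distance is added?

Insertion cost between consecutive stops i–j is d(i,U) + d(U,j) − d(i,j):
  between H and W: 19 + 24 − 5 = 38
  between W and J: 24 + 16 − 8 = 32
  between J and C: 16 + 26 − 24 = 18
  between C and Y: 26 + 11 − 29 = 8
  between Y and H: 11 + 19 − 8 = 22
Cheapest insertion is between C and Y, adding 8.
New total = 74 + 8 = 82.

Minimum extra distance: 8, inserting U between C and Y.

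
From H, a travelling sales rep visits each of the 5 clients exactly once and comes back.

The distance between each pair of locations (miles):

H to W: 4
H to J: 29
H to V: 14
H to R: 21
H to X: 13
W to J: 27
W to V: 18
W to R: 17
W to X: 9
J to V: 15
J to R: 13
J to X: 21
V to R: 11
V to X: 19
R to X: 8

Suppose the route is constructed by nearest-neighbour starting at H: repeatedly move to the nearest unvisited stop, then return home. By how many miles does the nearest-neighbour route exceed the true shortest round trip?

Excess over optimum: 13 miles.

H: W=4, X=13, V=14, R=21, J=29 ⇒ W
W: X=9, R=17, V=18, J=27 ⇒ X
X: R=8, V=19, J=21 ⇒ R
R: V=11, J=13 ⇒ V
V: J=15 ⇒ J
NN route H → W → X → R → V → J → H costs 76.
Optimal: H → W → X → R → J → V → H costs 63 (by enumerating all 60 distinct tours).
Excess = 76 − 63 = 13.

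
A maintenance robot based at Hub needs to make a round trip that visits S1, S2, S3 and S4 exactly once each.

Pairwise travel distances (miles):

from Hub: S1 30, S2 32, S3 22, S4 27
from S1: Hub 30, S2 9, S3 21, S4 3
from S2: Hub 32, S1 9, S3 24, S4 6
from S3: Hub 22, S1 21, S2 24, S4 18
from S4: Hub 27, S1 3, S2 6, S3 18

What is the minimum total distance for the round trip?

84 miles — the shortest possible round trip.

Hub→S1→S2→S3→S4→Hub: 30+9+24+18+27 = 108
Hub→S1→S2→S4→S3→Hub: 30+9+6+18+22 = 85
Hub→S1→S3→S2→S4→Hub: 30+21+24+6+27 = 108
Hub→S1→S3→S4→S2→Hub: 30+21+18+6+32 = 107
Hub→S1→S4→S2→S3→Hub: 30+3+6+24+22 = 85
Hub→S1→S4→S3→S2→Hub: 30+3+18+24+32 = 107
Hub→S2→S1→S3→S4→Hub: 32+9+21+18+27 = 107
Hub→S2→S1→S4→S3→Hub: 32+9+3+18+22 = 84
Hub→S2→S3→S1→S4→Hub: 32+24+21+3+27 = 107
Hub→S2→S4→S1→S3→Hub: 32+6+3+21+22 = 84
Hub→S3→S1→S2→S4→Hub: 22+21+9+6+27 = 85
Hub→S3→S2→S1→S4→Hub: 22+24+9+3+27 = 85
The minimum is 84.
One optimal route: Hub → S2 → S1 → S4 → S3 → Hub (or its reverse).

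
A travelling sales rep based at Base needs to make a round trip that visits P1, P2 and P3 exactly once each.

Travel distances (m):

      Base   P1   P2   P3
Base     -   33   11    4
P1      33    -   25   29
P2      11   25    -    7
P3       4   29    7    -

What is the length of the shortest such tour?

Minimum total distance: 69 m.

Base-P1-P2-P3-Base: 33+25+7+4 = 69
Base-P1-P3-P2-Base: 33+29+7+11 = 80
Base-P2-P1-P3-Base: 11+25+29+4 = 69
The minimum is 69.
One optimal route: Base → P1 → P2 → P3 → Base (or its reverse).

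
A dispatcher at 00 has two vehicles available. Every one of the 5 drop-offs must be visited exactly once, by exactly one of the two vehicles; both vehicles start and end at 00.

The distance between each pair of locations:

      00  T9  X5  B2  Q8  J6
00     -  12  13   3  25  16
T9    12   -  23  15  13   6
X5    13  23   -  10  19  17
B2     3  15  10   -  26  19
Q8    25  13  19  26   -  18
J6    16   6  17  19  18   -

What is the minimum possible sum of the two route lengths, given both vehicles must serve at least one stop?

Minimum combined distance: 73.

There are 2^4 − 1 = 15 ways to divide the 5 stops into two non-empty groups. For each, the best each vehicle can do is its own shortest tour through its group:
  {T9} + {X5, B2, Q8, J6}: 24 + 66 = 90
  {X5} + {T9, B2, Q8, J6}: 26 + 64 = 90
  {T9, X5} + {B2, Q8, J6}: 48 + 63 = 111
  {B2} + {T9, X5, Q8, J6}: 6 + 67 = 73
  {T9, B2} + {X5, Q8, J6}: 30 + 66 = 96
  {X5, B2} + {T9, Q8, J6}: 26 + 59 = 85
  … (15 splits in total)
Best: vehicle 1 00 → B2 → 00 = 6; vehicle 2 00 → X5 → Q8 → T9 → J6 → 00 = 67; combined 73.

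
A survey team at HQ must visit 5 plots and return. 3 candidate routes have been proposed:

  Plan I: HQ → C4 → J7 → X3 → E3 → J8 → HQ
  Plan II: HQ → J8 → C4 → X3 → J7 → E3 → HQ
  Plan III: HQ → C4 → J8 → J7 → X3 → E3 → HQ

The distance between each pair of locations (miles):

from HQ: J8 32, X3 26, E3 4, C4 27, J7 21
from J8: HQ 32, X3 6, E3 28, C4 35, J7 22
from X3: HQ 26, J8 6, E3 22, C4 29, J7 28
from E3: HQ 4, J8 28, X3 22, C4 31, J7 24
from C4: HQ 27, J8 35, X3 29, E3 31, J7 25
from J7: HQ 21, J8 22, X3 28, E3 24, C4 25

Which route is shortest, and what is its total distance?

Plan I: 27 + 25 + 28 + 22 + 28 + 32 = 162
Plan II: 32 + 35 + 29 + 28 + 24 + 4 = 152
Plan III: 27 + 35 + 22 + 28 + 22 + 4 = 138

138 miles — Plan III is the shortest.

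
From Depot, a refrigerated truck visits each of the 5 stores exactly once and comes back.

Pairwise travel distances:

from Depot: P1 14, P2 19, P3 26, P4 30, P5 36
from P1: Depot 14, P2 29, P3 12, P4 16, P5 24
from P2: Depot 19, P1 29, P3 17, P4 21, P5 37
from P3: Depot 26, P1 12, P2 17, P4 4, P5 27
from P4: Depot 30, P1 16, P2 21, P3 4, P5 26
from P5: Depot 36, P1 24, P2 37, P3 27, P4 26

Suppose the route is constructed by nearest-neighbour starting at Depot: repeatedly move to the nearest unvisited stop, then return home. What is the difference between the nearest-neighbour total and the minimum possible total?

Depot: P1=14, P2=19, P3=26, P4=30, P5=36 ⇒ P1
P1: P3=12, P4=16, P5=24, P2=29 ⇒ P3
P3: P4=4, P2=17, P5=27 ⇒ P4
P4: P2=21, P5=26 ⇒ P2
P2: P5=37 ⇒ P5
NN route Depot → P1 → P3 → P4 → P2 → P5 → Depot costs 124.
Optimal: Depot → P1 → P5 → P4 → P3 → P2 → Depot costs 104 (by enumerating all 60 distinct tours).
Excess = 124 − 104 = 20.

The nearest-neighbour route is 20 longer than optimal.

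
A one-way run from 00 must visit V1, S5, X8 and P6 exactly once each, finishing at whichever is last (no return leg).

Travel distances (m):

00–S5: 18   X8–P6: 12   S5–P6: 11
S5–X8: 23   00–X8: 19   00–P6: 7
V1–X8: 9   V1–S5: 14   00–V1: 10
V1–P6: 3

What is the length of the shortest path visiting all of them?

41 m — the minimum one-way total.

There are 4! = 24 possible orderings.
00→V1→S5→X8→P6: 10+14+23+12 = 59
00→V1→S5→P6→X8: 10+14+11+12 = 47
00→V1→X8→S5→P6: 10+9+23+11 = 53
00→V1→X8→P6→S5: 10+9+12+11 = 42
00→V1→P6→S5→X8: 10+3+11+23 = 47
00→V1→P6→X8→S5: 10+3+12+23 = 48
00→S5→V1→X8→P6: 18+14+9+12 = 53
00→S5→V1→P6→X8: 18+14+3+12 = 47
00→S5→X8→V1→P6: 18+23+9+3 = 53
00→S5→X8→P6→V1: 18+23+12+3 = 56
00→S5→P6→V1→X8: 18+11+3+9 = 41
00→S5→P6→X8→V1: 18+11+12+9 = 50
00→X8→V1→S5→P6: 19+9+14+11 = 53
00→X8→V1→P6→S5: 19+9+3+11 = 42
… (10 more)
The minimum is 41.
One shortest path: 00 → S5 → P6 → V1 → X8.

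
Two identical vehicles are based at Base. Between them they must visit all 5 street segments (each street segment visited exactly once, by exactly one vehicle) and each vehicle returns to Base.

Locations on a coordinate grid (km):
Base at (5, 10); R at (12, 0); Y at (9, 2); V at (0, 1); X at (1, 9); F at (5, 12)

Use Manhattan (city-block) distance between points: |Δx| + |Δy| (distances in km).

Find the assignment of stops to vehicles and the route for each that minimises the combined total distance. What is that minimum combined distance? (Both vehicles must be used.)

Minimum combined distance: 48 km.

Check every non-empty split of the stops between the two vehicles; for each half take its own optimal tour:
  {R} + {Y, V, X, F}: 34 + 40 = 74
  {Y} + {R, V, X, F}: 24 + 48 = 72
  {R, Y} + {V, X, F}: 34 + 32 = 66
  {V} + {R, Y, X, F}: 28 + 46 = 74
  {R, V} + {Y, X, F}: 44 + 36 = 80
  {Y, V} + {R, X, F}: 36 + 46 = 82
  … (15 splits in total)
  {R, Y, V, X} + {F}: 44 + 4 = 48  ← best
Best: vehicle 1 Base → Y → R → V → X → Base = 44; vehicle 2 Base → F → Base = 4; combined 48.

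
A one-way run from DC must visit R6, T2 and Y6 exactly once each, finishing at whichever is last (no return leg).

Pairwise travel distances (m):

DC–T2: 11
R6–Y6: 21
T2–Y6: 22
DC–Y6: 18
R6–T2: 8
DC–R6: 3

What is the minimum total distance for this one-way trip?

Shortest open route: 33 m.

There are 3! = 6 possible orderings.
DC - R6 - T2 - Y6: 3+8+22 = 33
DC - R6 - Y6 - T2: 3+21+22 = 46
DC - T2 - R6 - Y6: 11+8+21 = 40
DC - T2 - Y6 - R6: 11+22+21 = 54
DC - Y6 - R6 - T2: 18+21+8 = 47
DC - Y6 - T2 - R6: 18+22+8 = 48
The minimum is 33.
One shortest path: DC → R6 → T2 → Y6.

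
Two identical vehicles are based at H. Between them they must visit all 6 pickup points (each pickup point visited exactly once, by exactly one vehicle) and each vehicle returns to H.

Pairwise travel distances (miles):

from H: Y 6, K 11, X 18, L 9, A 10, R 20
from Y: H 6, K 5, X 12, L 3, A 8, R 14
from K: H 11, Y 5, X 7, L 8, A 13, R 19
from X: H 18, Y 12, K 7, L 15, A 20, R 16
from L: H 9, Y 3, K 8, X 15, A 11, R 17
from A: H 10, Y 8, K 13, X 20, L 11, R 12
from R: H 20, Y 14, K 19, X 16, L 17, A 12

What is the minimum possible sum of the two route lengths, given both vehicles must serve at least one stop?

74 miles — the smallest possible combined total.

Check every non-empty split of the stops between the two vehicles; for each half take its own optimal tour:
  {Y} + {K, X, L, A, R}: 12 + 62 = 74
  {K} + {Y, X, L, A, R}: 22 + 62 = 84
  {Y, K} + {X, L, A, R}: 22 + 62 = 84
  {X} + {Y, K, L, A, R}: 36 + 58 = 94
  {Y, X} + {K, L, A, R}: 36 + 58 = 94
  {K, X} + {Y, L, A, R}: 36 + 48 = 84
  … (31 splits in total)
Best: vehicle 1 H → Y → H = 12; vehicle 2 H → L → K → X → R → A → H = 62; combined 74.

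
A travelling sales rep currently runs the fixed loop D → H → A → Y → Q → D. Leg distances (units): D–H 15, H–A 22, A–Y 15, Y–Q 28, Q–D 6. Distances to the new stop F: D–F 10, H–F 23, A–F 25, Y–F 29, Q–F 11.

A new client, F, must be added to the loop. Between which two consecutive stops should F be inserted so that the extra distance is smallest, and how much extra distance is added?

Insertion cost between consecutive stops i–j is d(i,F) + d(F,j) − d(i,j):
  between D and H: 10 + 23 − 15 = 18
  between H and A: 23 + 25 − 22 = 26
  between A and Y: 25 + 29 − 15 = 39
  between Y and Q: 29 + 11 − 28 = 12
  between Q and D: 11 + 10 − 6 = 15
Cheapest insertion is between Y and Q, adding 12.
New total = 86 + 12 = 98.

Minimum extra distance: 12, inserting F between Y and Q.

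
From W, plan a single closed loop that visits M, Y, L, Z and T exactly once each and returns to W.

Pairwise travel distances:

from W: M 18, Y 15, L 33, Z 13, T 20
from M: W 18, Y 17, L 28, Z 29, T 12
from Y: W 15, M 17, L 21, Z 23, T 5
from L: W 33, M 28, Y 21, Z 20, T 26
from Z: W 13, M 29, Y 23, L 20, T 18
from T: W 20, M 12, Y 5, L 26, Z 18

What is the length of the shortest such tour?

With 5 stops there are 5!/2 = 60 distinct round trips (a route and its reverse cost the same).
W-M-Y-L-Z-T-W: 18+17+21+20+18+20 = 114
W-M-Y-L-T-Z-W: 18+17+21+26+18+13 = 113
W-M-Y-Z-L-T-W: 18+17+23+20+26+20 = 124
W-M-Y-Z-T-L-W: 18+17+23+18+26+33 = 135
W-M-Y-T-L-Z-W: 18+17+5+26+20+13 = 99
W-M-Y-T-Z-L-W: 18+17+5+18+20+33 = 111
W-M-L-Y-Z-T-W: 18+28+21+23+18+20 = 128
W-M-L-Y-T-Z-W: 18+28+21+5+18+13 = 103
W-M-L-Z-Y-T-W: 18+28+20+23+5+20 = 114
W-M-L-Z-T-Y-W: 18+28+20+18+5+15 = 104
W-M-L-T-Y-Z-W: 18+28+26+5+23+13 = 113
W-M-L-T-Z-Y-W: 18+28+26+18+23+15 = 128
W-M-Z-Y-L-T-W: 18+29+23+21+26+20 = 137
W-M-Z-Y-T-L-W: 18+29+23+5+26+33 = 134
… (46 more)
W-M-T-Y-L-Z-W: 18+12+5+21+20+13 = 89  ← best
The minimum is 89.
One optimal route: W → M → T → Y → L → Z → W (or its reverse).

Shortest round trip = 89.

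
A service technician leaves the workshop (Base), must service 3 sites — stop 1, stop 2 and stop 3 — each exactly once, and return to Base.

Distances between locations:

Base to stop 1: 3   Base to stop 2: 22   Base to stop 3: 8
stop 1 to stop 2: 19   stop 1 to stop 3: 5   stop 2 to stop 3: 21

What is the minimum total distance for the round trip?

Shortest round trip = 51.

There are 3 distinct closed tours to check (reversals are equivalent).
Base-stop 1-stop 2-stop 3-Base: 3+19+21+8 = 51
Base-stop 1-stop 3-stop 2-Base: 3+5+21+22 = 51
Base-stop 2-stop 1-stop 3-Base: 22+19+5+8 = 54
The minimum is 51.
One optimal route: Base → stop 1 → stop 2 → stop 3 → Base (or its reverse).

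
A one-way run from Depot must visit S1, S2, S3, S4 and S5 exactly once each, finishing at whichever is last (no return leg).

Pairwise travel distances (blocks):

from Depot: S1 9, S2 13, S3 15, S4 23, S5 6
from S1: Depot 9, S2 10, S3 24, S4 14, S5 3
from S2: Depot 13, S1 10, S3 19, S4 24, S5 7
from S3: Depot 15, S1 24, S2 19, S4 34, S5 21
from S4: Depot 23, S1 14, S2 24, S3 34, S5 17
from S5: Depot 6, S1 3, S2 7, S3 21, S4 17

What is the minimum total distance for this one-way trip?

There are 5! = 120 possible orderings.
Depot - S1 - S2 - S3 - S4 - S5: 9+10+19+34+17 = 89
Depot - S1 - S2 - S3 - S5 - S4: 9+10+19+21+17 = 76
Depot - S1 - S2 - S4 - S3 - S5: 9+10+24+34+21 = 98
Depot - S1 - S2 - S4 - S5 - S3: 9+10+24+17+21 = 81
Depot - S1 - S2 - S5 - S3 - S4: 9+10+7+21+34 = 81
Depot - S1 - S2 - S5 - S4 - S3: 9+10+7+17+34 = 77
Depot - S1 - S3 - S2 - S4 - S5: 9+24+19+24+17 = 93
Depot - S1 - S3 - S2 - S5 - S4: 9+24+19+7+17 = 76
Depot - S1 - S3 - S4 - S2 - S5: 9+24+34+24+7 = 98
Depot - S1 - S3 - S4 - S5 - S2: 9+24+34+17+7 = 91
Depot - S1 - S3 - S5 - S2 - S4: 9+24+21+7+24 = 85
Depot - S1 - S3 - S5 - S4 - S2: 9+24+21+17+24 = 95
Depot - S1 - S4 - S2 - S3 - S5: 9+14+24+19+21 = 87
Depot - S1 - S4 - S2 - S5 - S3: 9+14+24+7+21 = 75
… (106 more)
Depot - S3 - S2 - S5 - S1 - S4: 15+19+7+3+14 = 58  ← best
The minimum is 58.
One shortest path: Depot → S3 → S2 → S5 → S1 → S4.

Shortest open route: 58 blocks.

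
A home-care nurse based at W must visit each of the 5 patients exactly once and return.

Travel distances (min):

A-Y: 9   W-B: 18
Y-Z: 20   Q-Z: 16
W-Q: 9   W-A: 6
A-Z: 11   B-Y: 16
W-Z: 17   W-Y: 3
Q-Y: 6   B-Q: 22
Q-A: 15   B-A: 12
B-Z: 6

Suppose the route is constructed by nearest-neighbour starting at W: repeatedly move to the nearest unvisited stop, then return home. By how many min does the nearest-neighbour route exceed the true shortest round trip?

W: Y=3, A=6, Q=9, Z=17, B=18 ⇒ Y
Y: Q=6, A=9, B=16, Z=20 ⇒ Q
Q: A=15, Z=16, B=22 ⇒ A
A: Z=11, B=12 ⇒ Z
Z: B=6 ⇒ B
NN route W → Y → Q → A → Z → B → W costs 59.
Optimal: W → A → B → Z → Q → Y → W costs 49 (by enumerating all 60 distinct tours).
Excess = 59 − 49 = 10.

The nearest-neighbour route is 10 min longer than optimal.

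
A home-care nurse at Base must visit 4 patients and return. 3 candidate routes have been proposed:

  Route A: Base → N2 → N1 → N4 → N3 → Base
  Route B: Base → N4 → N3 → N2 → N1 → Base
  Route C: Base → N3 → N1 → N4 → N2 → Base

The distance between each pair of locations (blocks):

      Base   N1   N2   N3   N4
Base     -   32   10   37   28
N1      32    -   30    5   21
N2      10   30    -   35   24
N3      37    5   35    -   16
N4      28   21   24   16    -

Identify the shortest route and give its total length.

Shortest is Route C, total 97 blocks.

Route A: 10 + 30 + 21 + 16 + 37 = 114
Route B: 28 + 16 + 35 + 30 + 32 = 141
Route C: 37 + 5 + 21 + 24 + 10 = 97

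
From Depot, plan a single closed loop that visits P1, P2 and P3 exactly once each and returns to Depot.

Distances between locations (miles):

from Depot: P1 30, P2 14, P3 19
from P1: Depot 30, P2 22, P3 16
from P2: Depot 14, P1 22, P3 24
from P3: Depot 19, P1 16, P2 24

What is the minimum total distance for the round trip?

With 3 stops there are 3!/2 = 3 distinct round trips (a route and its reverse cost the same).
Depot-P1-P2-P3-Depot: 30+22+24+19 = 95
Depot-P1-P3-P2-Depot: 30+16+24+14 = 84
Depot-P2-P1-P3-Depot: 14+22+16+19 = 71
The minimum is 71.
One optimal route: Depot → P2 → P1 → P3 → Depot (or its reverse).

Shortest round trip = 71 miles.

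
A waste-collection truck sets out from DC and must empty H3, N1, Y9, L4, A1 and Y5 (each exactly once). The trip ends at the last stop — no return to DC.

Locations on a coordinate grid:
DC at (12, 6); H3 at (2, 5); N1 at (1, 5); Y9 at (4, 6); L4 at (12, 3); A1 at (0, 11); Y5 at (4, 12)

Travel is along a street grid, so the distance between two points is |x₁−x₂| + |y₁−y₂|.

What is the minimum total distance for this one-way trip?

Minimum one-way distance = 30.

There are 6! = 720 possible orderings.
DC → H3 → N1 → Y9 → L4 → A1 → Y5: 11+1+4+11+20+5 = 52
DC → H3 → N1 → Y9 → L4 → Y5 → A1: 11+1+4+11+17+5 = 49
DC → H3 → N1 → Y9 → A1 → L4 → Y5: 11+1+4+9+20+17 = 62
DC → H3 → N1 → Y9 → A1 → Y5 → L4: 11+1+4+9+5+17 = 47
DC → H3 → N1 → Y9 → Y5 → L4 → A1: 11+1+4+6+17+20 = 59
DC → H3 → N1 → Y9 → Y5 → A1 → L4: 11+1+4+6+5+20 = 47
DC → H3 → N1 → L4 → Y9 → A1 → Y5: 11+1+13+11+9+5 = 50
DC → H3 → N1 → L4 → Y9 → Y5 → A1: 11+1+13+11+6+5 = 47
… (712 more)
DC → L4 → Y9 → H3 → N1 → A1 → Y5: 3+11+3+1+7+5 = 30  ← best
The minimum is 30.
One shortest path: DC → L4 → Y9 → H3 → N1 → A1 → Y5.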